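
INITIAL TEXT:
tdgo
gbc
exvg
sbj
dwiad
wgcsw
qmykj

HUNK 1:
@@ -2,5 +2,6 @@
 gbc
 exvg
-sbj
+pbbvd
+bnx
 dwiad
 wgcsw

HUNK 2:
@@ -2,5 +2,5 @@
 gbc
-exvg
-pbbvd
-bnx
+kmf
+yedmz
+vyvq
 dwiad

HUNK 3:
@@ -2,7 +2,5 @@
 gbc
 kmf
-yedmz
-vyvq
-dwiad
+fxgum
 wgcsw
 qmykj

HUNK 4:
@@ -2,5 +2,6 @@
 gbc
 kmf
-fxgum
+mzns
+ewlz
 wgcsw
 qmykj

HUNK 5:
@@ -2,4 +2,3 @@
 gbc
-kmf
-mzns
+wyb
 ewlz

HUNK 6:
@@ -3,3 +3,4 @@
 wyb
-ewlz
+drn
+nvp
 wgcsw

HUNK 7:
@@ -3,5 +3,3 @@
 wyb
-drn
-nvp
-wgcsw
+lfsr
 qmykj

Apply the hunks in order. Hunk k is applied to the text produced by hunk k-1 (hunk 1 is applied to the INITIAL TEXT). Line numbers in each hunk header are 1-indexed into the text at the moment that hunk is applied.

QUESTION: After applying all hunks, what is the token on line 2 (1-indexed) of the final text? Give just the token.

Answer: gbc

Derivation:
Hunk 1: at line 2 remove [sbj] add [pbbvd,bnx] -> 8 lines: tdgo gbc exvg pbbvd bnx dwiad wgcsw qmykj
Hunk 2: at line 2 remove [exvg,pbbvd,bnx] add [kmf,yedmz,vyvq] -> 8 lines: tdgo gbc kmf yedmz vyvq dwiad wgcsw qmykj
Hunk 3: at line 2 remove [yedmz,vyvq,dwiad] add [fxgum] -> 6 lines: tdgo gbc kmf fxgum wgcsw qmykj
Hunk 4: at line 2 remove [fxgum] add [mzns,ewlz] -> 7 lines: tdgo gbc kmf mzns ewlz wgcsw qmykj
Hunk 5: at line 2 remove [kmf,mzns] add [wyb] -> 6 lines: tdgo gbc wyb ewlz wgcsw qmykj
Hunk 6: at line 3 remove [ewlz] add [drn,nvp] -> 7 lines: tdgo gbc wyb drn nvp wgcsw qmykj
Hunk 7: at line 3 remove [drn,nvp,wgcsw] add [lfsr] -> 5 lines: tdgo gbc wyb lfsr qmykj
Final line 2: gbc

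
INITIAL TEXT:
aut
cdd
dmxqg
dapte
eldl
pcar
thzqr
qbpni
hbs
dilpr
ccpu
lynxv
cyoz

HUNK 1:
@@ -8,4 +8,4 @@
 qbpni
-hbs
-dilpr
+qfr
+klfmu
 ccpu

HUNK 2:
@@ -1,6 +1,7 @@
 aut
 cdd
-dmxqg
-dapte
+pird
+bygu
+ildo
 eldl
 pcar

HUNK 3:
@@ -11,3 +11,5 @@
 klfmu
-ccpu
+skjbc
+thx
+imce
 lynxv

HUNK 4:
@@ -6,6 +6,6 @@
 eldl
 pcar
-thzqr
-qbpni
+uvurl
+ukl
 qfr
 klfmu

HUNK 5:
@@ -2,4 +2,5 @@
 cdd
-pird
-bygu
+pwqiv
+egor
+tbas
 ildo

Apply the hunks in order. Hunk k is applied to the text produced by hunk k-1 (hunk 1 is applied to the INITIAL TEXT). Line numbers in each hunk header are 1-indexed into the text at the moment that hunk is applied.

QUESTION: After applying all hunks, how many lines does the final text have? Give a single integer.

Hunk 1: at line 8 remove [hbs,dilpr] add [qfr,klfmu] -> 13 lines: aut cdd dmxqg dapte eldl pcar thzqr qbpni qfr klfmu ccpu lynxv cyoz
Hunk 2: at line 1 remove [dmxqg,dapte] add [pird,bygu,ildo] -> 14 lines: aut cdd pird bygu ildo eldl pcar thzqr qbpni qfr klfmu ccpu lynxv cyoz
Hunk 3: at line 11 remove [ccpu] add [skjbc,thx,imce] -> 16 lines: aut cdd pird bygu ildo eldl pcar thzqr qbpni qfr klfmu skjbc thx imce lynxv cyoz
Hunk 4: at line 6 remove [thzqr,qbpni] add [uvurl,ukl] -> 16 lines: aut cdd pird bygu ildo eldl pcar uvurl ukl qfr klfmu skjbc thx imce lynxv cyoz
Hunk 5: at line 2 remove [pird,bygu] add [pwqiv,egor,tbas] -> 17 lines: aut cdd pwqiv egor tbas ildo eldl pcar uvurl ukl qfr klfmu skjbc thx imce lynxv cyoz
Final line count: 17

Answer: 17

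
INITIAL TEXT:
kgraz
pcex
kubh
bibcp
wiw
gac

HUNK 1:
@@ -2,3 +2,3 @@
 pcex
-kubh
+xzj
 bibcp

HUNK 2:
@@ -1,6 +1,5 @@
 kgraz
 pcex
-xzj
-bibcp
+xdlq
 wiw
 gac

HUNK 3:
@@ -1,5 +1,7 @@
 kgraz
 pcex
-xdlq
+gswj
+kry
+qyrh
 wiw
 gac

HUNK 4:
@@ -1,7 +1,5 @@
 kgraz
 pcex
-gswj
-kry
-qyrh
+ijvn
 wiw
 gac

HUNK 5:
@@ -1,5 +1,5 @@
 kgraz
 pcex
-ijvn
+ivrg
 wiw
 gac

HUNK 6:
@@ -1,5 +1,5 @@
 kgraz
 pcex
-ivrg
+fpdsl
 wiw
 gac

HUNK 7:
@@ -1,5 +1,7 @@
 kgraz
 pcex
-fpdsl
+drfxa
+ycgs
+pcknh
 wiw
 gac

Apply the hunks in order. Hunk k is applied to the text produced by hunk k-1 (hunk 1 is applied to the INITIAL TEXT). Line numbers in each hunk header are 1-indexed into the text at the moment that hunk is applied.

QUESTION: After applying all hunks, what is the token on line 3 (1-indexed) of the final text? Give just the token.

Answer: drfxa

Derivation:
Hunk 1: at line 2 remove [kubh] add [xzj] -> 6 lines: kgraz pcex xzj bibcp wiw gac
Hunk 2: at line 1 remove [xzj,bibcp] add [xdlq] -> 5 lines: kgraz pcex xdlq wiw gac
Hunk 3: at line 1 remove [xdlq] add [gswj,kry,qyrh] -> 7 lines: kgraz pcex gswj kry qyrh wiw gac
Hunk 4: at line 1 remove [gswj,kry,qyrh] add [ijvn] -> 5 lines: kgraz pcex ijvn wiw gac
Hunk 5: at line 1 remove [ijvn] add [ivrg] -> 5 lines: kgraz pcex ivrg wiw gac
Hunk 6: at line 1 remove [ivrg] add [fpdsl] -> 5 lines: kgraz pcex fpdsl wiw gac
Hunk 7: at line 1 remove [fpdsl] add [drfxa,ycgs,pcknh] -> 7 lines: kgraz pcex drfxa ycgs pcknh wiw gac
Final line 3: drfxa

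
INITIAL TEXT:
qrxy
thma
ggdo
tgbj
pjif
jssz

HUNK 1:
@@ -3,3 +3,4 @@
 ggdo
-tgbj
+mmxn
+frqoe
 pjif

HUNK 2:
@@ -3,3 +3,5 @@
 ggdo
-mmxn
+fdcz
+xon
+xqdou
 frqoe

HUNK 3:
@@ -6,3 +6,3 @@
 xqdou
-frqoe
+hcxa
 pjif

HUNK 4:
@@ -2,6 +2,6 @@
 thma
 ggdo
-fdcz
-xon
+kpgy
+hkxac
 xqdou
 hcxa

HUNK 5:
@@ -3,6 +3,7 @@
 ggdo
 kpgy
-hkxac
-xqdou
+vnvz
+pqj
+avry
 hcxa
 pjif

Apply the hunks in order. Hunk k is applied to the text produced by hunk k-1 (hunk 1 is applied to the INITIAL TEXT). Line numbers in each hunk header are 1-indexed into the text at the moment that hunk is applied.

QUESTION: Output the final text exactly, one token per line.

Answer: qrxy
thma
ggdo
kpgy
vnvz
pqj
avry
hcxa
pjif
jssz

Derivation:
Hunk 1: at line 3 remove [tgbj] add [mmxn,frqoe] -> 7 lines: qrxy thma ggdo mmxn frqoe pjif jssz
Hunk 2: at line 3 remove [mmxn] add [fdcz,xon,xqdou] -> 9 lines: qrxy thma ggdo fdcz xon xqdou frqoe pjif jssz
Hunk 3: at line 6 remove [frqoe] add [hcxa] -> 9 lines: qrxy thma ggdo fdcz xon xqdou hcxa pjif jssz
Hunk 4: at line 2 remove [fdcz,xon] add [kpgy,hkxac] -> 9 lines: qrxy thma ggdo kpgy hkxac xqdou hcxa pjif jssz
Hunk 5: at line 3 remove [hkxac,xqdou] add [vnvz,pqj,avry] -> 10 lines: qrxy thma ggdo kpgy vnvz pqj avry hcxa pjif jssz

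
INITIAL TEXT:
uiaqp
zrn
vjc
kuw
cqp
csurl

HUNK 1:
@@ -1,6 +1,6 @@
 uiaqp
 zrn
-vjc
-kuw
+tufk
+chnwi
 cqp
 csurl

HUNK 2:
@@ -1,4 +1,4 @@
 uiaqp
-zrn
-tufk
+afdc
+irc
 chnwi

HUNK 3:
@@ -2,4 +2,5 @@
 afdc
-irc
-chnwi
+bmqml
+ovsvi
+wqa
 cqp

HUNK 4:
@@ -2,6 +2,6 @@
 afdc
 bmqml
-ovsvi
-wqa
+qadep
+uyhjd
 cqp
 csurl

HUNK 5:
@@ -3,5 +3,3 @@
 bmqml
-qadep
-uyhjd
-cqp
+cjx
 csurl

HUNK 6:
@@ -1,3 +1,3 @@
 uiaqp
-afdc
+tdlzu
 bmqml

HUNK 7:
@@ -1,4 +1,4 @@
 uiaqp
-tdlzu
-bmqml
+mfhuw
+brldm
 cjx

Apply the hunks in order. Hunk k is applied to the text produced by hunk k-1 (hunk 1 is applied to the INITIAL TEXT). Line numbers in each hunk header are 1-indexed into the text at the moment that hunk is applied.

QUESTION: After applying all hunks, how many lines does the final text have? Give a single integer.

Answer: 5

Derivation:
Hunk 1: at line 1 remove [vjc,kuw] add [tufk,chnwi] -> 6 lines: uiaqp zrn tufk chnwi cqp csurl
Hunk 2: at line 1 remove [zrn,tufk] add [afdc,irc] -> 6 lines: uiaqp afdc irc chnwi cqp csurl
Hunk 3: at line 2 remove [irc,chnwi] add [bmqml,ovsvi,wqa] -> 7 lines: uiaqp afdc bmqml ovsvi wqa cqp csurl
Hunk 4: at line 2 remove [ovsvi,wqa] add [qadep,uyhjd] -> 7 lines: uiaqp afdc bmqml qadep uyhjd cqp csurl
Hunk 5: at line 3 remove [qadep,uyhjd,cqp] add [cjx] -> 5 lines: uiaqp afdc bmqml cjx csurl
Hunk 6: at line 1 remove [afdc] add [tdlzu] -> 5 lines: uiaqp tdlzu bmqml cjx csurl
Hunk 7: at line 1 remove [tdlzu,bmqml] add [mfhuw,brldm] -> 5 lines: uiaqp mfhuw brldm cjx csurl
Final line count: 5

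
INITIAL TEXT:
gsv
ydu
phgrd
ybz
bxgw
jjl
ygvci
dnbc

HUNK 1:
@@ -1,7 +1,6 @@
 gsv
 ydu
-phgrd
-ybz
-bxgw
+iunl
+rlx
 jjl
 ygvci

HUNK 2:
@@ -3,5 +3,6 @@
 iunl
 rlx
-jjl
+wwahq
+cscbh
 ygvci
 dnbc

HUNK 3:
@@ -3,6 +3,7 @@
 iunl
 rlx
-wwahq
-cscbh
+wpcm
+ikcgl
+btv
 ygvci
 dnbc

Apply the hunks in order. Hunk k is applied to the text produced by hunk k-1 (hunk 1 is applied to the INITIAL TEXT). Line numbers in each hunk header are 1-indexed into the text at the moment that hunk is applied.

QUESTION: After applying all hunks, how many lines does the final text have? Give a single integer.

Answer: 9

Derivation:
Hunk 1: at line 1 remove [phgrd,ybz,bxgw] add [iunl,rlx] -> 7 lines: gsv ydu iunl rlx jjl ygvci dnbc
Hunk 2: at line 3 remove [jjl] add [wwahq,cscbh] -> 8 lines: gsv ydu iunl rlx wwahq cscbh ygvci dnbc
Hunk 3: at line 3 remove [wwahq,cscbh] add [wpcm,ikcgl,btv] -> 9 lines: gsv ydu iunl rlx wpcm ikcgl btv ygvci dnbc
Final line count: 9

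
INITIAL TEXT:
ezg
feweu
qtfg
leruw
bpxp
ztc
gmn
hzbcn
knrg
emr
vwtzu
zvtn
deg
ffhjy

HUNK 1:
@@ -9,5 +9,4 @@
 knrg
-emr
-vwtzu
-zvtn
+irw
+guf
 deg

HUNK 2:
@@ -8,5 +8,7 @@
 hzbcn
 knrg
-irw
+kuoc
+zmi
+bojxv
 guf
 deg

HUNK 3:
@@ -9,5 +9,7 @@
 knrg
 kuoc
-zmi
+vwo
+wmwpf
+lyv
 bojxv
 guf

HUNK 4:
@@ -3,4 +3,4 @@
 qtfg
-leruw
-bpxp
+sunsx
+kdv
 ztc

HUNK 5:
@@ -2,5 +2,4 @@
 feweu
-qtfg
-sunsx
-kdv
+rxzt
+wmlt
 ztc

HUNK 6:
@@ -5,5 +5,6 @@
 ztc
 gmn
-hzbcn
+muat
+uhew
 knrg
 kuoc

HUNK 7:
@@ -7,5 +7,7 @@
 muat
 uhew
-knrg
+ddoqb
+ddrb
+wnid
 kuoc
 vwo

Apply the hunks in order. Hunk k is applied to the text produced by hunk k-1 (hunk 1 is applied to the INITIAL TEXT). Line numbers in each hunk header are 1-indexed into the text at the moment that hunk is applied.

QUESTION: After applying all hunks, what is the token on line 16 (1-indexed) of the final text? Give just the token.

Answer: bojxv

Derivation:
Hunk 1: at line 9 remove [emr,vwtzu,zvtn] add [irw,guf] -> 13 lines: ezg feweu qtfg leruw bpxp ztc gmn hzbcn knrg irw guf deg ffhjy
Hunk 2: at line 8 remove [irw] add [kuoc,zmi,bojxv] -> 15 lines: ezg feweu qtfg leruw bpxp ztc gmn hzbcn knrg kuoc zmi bojxv guf deg ffhjy
Hunk 3: at line 9 remove [zmi] add [vwo,wmwpf,lyv] -> 17 lines: ezg feweu qtfg leruw bpxp ztc gmn hzbcn knrg kuoc vwo wmwpf lyv bojxv guf deg ffhjy
Hunk 4: at line 3 remove [leruw,bpxp] add [sunsx,kdv] -> 17 lines: ezg feweu qtfg sunsx kdv ztc gmn hzbcn knrg kuoc vwo wmwpf lyv bojxv guf deg ffhjy
Hunk 5: at line 2 remove [qtfg,sunsx,kdv] add [rxzt,wmlt] -> 16 lines: ezg feweu rxzt wmlt ztc gmn hzbcn knrg kuoc vwo wmwpf lyv bojxv guf deg ffhjy
Hunk 6: at line 5 remove [hzbcn] add [muat,uhew] -> 17 lines: ezg feweu rxzt wmlt ztc gmn muat uhew knrg kuoc vwo wmwpf lyv bojxv guf deg ffhjy
Hunk 7: at line 7 remove [knrg] add [ddoqb,ddrb,wnid] -> 19 lines: ezg feweu rxzt wmlt ztc gmn muat uhew ddoqb ddrb wnid kuoc vwo wmwpf lyv bojxv guf deg ffhjy
Final line 16: bojxv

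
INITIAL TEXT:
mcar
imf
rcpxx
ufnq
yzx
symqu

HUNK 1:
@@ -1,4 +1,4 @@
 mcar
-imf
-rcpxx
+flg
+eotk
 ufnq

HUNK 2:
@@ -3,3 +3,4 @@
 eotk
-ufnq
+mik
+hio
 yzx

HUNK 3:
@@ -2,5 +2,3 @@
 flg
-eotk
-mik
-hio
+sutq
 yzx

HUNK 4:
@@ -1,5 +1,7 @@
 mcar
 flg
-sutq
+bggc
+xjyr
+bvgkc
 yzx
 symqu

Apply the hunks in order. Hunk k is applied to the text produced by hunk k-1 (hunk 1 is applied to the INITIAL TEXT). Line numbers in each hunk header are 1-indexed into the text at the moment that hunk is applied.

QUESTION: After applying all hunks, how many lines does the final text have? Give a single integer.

Hunk 1: at line 1 remove [imf,rcpxx] add [flg,eotk] -> 6 lines: mcar flg eotk ufnq yzx symqu
Hunk 2: at line 3 remove [ufnq] add [mik,hio] -> 7 lines: mcar flg eotk mik hio yzx symqu
Hunk 3: at line 2 remove [eotk,mik,hio] add [sutq] -> 5 lines: mcar flg sutq yzx symqu
Hunk 4: at line 1 remove [sutq] add [bggc,xjyr,bvgkc] -> 7 lines: mcar flg bggc xjyr bvgkc yzx symqu
Final line count: 7

Answer: 7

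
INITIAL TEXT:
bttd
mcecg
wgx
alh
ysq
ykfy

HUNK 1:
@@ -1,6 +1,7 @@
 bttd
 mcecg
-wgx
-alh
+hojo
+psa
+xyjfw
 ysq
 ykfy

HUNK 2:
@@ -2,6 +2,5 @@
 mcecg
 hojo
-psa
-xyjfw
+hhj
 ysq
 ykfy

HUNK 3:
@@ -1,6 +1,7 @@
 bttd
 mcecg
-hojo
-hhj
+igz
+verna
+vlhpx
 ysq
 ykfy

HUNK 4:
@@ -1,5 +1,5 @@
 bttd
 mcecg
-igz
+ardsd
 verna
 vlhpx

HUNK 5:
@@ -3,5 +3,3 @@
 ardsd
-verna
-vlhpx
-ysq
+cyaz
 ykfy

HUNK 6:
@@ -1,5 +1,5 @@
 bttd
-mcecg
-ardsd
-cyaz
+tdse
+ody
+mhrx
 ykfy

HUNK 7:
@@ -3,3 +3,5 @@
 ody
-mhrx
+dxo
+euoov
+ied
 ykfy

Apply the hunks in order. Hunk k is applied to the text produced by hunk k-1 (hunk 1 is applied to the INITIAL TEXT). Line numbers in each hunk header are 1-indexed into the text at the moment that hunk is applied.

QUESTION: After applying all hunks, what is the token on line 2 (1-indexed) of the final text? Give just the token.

Hunk 1: at line 1 remove [wgx,alh] add [hojo,psa,xyjfw] -> 7 lines: bttd mcecg hojo psa xyjfw ysq ykfy
Hunk 2: at line 2 remove [psa,xyjfw] add [hhj] -> 6 lines: bttd mcecg hojo hhj ysq ykfy
Hunk 3: at line 1 remove [hojo,hhj] add [igz,verna,vlhpx] -> 7 lines: bttd mcecg igz verna vlhpx ysq ykfy
Hunk 4: at line 1 remove [igz] add [ardsd] -> 7 lines: bttd mcecg ardsd verna vlhpx ysq ykfy
Hunk 5: at line 3 remove [verna,vlhpx,ysq] add [cyaz] -> 5 lines: bttd mcecg ardsd cyaz ykfy
Hunk 6: at line 1 remove [mcecg,ardsd,cyaz] add [tdse,ody,mhrx] -> 5 lines: bttd tdse ody mhrx ykfy
Hunk 7: at line 3 remove [mhrx] add [dxo,euoov,ied] -> 7 lines: bttd tdse ody dxo euoov ied ykfy
Final line 2: tdse

Answer: tdse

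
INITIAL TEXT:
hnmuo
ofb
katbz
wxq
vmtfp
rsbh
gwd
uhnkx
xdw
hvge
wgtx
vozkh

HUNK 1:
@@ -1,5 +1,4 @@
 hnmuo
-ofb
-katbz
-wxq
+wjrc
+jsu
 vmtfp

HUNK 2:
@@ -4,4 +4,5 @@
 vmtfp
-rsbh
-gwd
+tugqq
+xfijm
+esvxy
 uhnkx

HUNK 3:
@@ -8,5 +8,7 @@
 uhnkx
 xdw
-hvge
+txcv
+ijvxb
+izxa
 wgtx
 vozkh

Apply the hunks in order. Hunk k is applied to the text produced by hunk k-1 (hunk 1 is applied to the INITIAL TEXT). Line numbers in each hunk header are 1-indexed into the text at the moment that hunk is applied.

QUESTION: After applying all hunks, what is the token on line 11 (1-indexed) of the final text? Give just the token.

Answer: ijvxb

Derivation:
Hunk 1: at line 1 remove [ofb,katbz,wxq] add [wjrc,jsu] -> 11 lines: hnmuo wjrc jsu vmtfp rsbh gwd uhnkx xdw hvge wgtx vozkh
Hunk 2: at line 4 remove [rsbh,gwd] add [tugqq,xfijm,esvxy] -> 12 lines: hnmuo wjrc jsu vmtfp tugqq xfijm esvxy uhnkx xdw hvge wgtx vozkh
Hunk 3: at line 8 remove [hvge] add [txcv,ijvxb,izxa] -> 14 lines: hnmuo wjrc jsu vmtfp tugqq xfijm esvxy uhnkx xdw txcv ijvxb izxa wgtx vozkh
Final line 11: ijvxb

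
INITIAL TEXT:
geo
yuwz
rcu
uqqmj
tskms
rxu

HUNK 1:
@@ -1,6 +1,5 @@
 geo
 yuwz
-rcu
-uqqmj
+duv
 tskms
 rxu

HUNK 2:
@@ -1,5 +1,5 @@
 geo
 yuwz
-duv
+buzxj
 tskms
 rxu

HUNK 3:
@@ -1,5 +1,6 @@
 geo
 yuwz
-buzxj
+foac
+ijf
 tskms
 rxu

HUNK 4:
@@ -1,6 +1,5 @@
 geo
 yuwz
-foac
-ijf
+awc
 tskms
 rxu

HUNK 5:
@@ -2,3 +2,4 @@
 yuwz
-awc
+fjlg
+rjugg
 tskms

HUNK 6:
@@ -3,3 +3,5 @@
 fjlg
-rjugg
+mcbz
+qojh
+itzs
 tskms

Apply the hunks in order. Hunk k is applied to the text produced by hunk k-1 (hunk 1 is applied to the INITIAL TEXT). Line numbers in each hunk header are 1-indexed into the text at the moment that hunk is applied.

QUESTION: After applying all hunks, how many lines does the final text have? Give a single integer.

Answer: 8

Derivation:
Hunk 1: at line 1 remove [rcu,uqqmj] add [duv] -> 5 lines: geo yuwz duv tskms rxu
Hunk 2: at line 1 remove [duv] add [buzxj] -> 5 lines: geo yuwz buzxj tskms rxu
Hunk 3: at line 1 remove [buzxj] add [foac,ijf] -> 6 lines: geo yuwz foac ijf tskms rxu
Hunk 4: at line 1 remove [foac,ijf] add [awc] -> 5 lines: geo yuwz awc tskms rxu
Hunk 5: at line 2 remove [awc] add [fjlg,rjugg] -> 6 lines: geo yuwz fjlg rjugg tskms rxu
Hunk 6: at line 3 remove [rjugg] add [mcbz,qojh,itzs] -> 8 lines: geo yuwz fjlg mcbz qojh itzs tskms rxu
Final line count: 8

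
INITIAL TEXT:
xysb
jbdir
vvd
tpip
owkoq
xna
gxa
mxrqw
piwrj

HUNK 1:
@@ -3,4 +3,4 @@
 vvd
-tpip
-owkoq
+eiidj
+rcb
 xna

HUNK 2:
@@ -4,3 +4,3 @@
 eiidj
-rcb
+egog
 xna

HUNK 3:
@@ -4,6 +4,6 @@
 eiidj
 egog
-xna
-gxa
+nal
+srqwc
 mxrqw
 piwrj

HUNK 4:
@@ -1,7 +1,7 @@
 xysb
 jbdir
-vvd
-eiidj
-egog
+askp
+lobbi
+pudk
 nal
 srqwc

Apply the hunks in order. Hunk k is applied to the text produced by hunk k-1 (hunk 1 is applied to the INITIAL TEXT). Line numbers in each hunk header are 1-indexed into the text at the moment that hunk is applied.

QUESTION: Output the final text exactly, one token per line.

Hunk 1: at line 3 remove [tpip,owkoq] add [eiidj,rcb] -> 9 lines: xysb jbdir vvd eiidj rcb xna gxa mxrqw piwrj
Hunk 2: at line 4 remove [rcb] add [egog] -> 9 lines: xysb jbdir vvd eiidj egog xna gxa mxrqw piwrj
Hunk 3: at line 4 remove [xna,gxa] add [nal,srqwc] -> 9 lines: xysb jbdir vvd eiidj egog nal srqwc mxrqw piwrj
Hunk 4: at line 1 remove [vvd,eiidj,egog] add [askp,lobbi,pudk] -> 9 lines: xysb jbdir askp lobbi pudk nal srqwc mxrqw piwrj

Answer: xysb
jbdir
askp
lobbi
pudk
nal
srqwc
mxrqw
piwrj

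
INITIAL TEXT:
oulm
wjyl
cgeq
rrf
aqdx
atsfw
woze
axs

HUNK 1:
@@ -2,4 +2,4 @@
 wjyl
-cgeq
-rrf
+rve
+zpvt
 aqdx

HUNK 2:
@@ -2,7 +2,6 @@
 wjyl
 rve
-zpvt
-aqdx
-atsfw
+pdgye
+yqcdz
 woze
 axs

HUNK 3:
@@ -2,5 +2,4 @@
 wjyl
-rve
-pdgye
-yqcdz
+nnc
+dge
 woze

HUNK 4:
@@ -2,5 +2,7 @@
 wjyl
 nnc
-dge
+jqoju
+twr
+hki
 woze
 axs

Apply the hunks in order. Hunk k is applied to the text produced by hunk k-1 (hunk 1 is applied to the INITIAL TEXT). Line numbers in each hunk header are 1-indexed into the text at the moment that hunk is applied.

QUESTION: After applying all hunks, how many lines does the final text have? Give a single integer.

Answer: 8

Derivation:
Hunk 1: at line 2 remove [cgeq,rrf] add [rve,zpvt] -> 8 lines: oulm wjyl rve zpvt aqdx atsfw woze axs
Hunk 2: at line 2 remove [zpvt,aqdx,atsfw] add [pdgye,yqcdz] -> 7 lines: oulm wjyl rve pdgye yqcdz woze axs
Hunk 3: at line 2 remove [rve,pdgye,yqcdz] add [nnc,dge] -> 6 lines: oulm wjyl nnc dge woze axs
Hunk 4: at line 2 remove [dge] add [jqoju,twr,hki] -> 8 lines: oulm wjyl nnc jqoju twr hki woze axs
Final line count: 8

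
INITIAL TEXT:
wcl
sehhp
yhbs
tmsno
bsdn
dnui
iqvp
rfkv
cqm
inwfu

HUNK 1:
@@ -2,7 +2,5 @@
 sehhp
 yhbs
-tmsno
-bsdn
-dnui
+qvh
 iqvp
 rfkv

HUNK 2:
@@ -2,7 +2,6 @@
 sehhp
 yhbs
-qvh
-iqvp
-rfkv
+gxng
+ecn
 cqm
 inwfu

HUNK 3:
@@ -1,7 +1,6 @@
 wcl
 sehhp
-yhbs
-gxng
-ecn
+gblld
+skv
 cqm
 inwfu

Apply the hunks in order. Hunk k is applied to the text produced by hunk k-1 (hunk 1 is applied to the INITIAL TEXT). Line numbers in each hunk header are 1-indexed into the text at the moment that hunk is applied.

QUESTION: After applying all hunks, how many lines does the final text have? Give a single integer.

Answer: 6

Derivation:
Hunk 1: at line 2 remove [tmsno,bsdn,dnui] add [qvh] -> 8 lines: wcl sehhp yhbs qvh iqvp rfkv cqm inwfu
Hunk 2: at line 2 remove [qvh,iqvp,rfkv] add [gxng,ecn] -> 7 lines: wcl sehhp yhbs gxng ecn cqm inwfu
Hunk 3: at line 1 remove [yhbs,gxng,ecn] add [gblld,skv] -> 6 lines: wcl sehhp gblld skv cqm inwfu
Final line count: 6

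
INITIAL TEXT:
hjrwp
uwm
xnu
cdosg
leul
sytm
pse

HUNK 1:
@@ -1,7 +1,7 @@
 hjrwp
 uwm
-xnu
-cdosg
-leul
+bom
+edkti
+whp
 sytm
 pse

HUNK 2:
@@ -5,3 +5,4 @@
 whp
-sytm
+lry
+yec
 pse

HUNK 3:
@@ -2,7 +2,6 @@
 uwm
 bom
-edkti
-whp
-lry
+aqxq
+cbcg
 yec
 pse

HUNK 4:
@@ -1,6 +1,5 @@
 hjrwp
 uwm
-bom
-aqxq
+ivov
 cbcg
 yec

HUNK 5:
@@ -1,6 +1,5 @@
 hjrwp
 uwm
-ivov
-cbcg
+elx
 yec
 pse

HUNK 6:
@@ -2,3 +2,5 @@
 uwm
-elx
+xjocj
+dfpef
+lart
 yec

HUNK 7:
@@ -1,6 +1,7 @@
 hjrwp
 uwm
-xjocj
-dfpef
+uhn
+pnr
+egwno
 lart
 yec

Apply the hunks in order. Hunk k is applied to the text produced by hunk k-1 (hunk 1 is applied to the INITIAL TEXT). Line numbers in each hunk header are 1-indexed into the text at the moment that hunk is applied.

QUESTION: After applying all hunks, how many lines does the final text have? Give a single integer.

Answer: 8

Derivation:
Hunk 1: at line 1 remove [xnu,cdosg,leul] add [bom,edkti,whp] -> 7 lines: hjrwp uwm bom edkti whp sytm pse
Hunk 2: at line 5 remove [sytm] add [lry,yec] -> 8 lines: hjrwp uwm bom edkti whp lry yec pse
Hunk 3: at line 2 remove [edkti,whp,lry] add [aqxq,cbcg] -> 7 lines: hjrwp uwm bom aqxq cbcg yec pse
Hunk 4: at line 1 remove [bom,aqxq] add [ivov] -> 6 lines: hjrwp uwm ivov cbcg yec pse
Hunk 5: at line 1 remove [ivov,cbcg] add [elx] -> 5 lines: hjrwp uwm elx yec pse
Hunk 6: at line 2 remove [elx] add [xjocj,dfpef,lart] -> 7 lines: hjrwp uwm xjocj dfpef lart yec pse
Hunk 7: at line 1 remove [xjocj,dfpef] add [uhn,pnr,egwno] -> 8 lines: hjrwp uwm uhn pnr egwno lart yec pse
Final line count: 8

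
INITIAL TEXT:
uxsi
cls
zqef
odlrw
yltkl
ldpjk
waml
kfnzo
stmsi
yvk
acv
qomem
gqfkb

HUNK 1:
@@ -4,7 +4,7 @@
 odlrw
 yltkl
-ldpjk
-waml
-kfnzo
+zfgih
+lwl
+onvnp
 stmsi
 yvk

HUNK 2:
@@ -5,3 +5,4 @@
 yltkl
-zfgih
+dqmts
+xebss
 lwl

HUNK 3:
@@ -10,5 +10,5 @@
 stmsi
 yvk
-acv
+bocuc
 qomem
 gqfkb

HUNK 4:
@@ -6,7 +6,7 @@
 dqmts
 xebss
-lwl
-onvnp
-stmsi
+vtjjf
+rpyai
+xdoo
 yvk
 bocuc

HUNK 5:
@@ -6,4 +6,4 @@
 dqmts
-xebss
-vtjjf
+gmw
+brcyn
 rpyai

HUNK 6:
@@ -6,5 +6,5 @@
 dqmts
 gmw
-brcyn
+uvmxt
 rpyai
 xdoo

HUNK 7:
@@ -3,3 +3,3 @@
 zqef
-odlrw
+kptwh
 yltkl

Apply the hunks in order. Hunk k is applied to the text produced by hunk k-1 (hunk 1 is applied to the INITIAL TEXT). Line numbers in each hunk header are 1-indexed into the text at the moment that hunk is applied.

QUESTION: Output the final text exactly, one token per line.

Hunk 1: at line 4 remove [ldpjk,waml,kfnzo] add [zfgih,lwl,onvnp] -> 13 lines: uxsi cls zqef odlrw yltkl zfgih lwl onvnp stmsi yvk acv qomem gqfkb
Hunk 2: at line 5 remove [zfgih] add [dqmts,xebss] -> 14 lines: uxsi cls zqef odlrw yltkl dqmts xebss lwl onvnp stmsi yvk acv qomem gqfkb
Hunk 3: at line 10 remove [acv] add [bocuc] -> 14 lines: uxsi cls zqef odlrw yltkl dqmts xebss lwl onvnp stmsi yvk bocuc qomem gqfkb
Hunk 4: at line 6 remove [lwl,onvnp,stmsi] add [vtjjf,rpyai,xdoo] -> 14 lines: uxsi cls zqef odlrw yltkl dqmts xebss vtjjf rpyai xdoo yvk bocuc qomem gqfkb
Hunk 5: at line 6 remove [xebss,vtjjf] add [gmw,brcyn] -> 14 lines: uxsi cls zqef odlrw yltkl dqmts gmw brcyn rpyai xdoo yvk bocuc qomem gqfkb
Hunk 6: at line 6 remove [brcyn] add [uvmxt] -> 14 lines: uxsi cls zqef odlrw yltkl dqmts gmw uvmxt rpyai xdoo yvk bocuc qomem gqfkb
Hunk 7: at line 3 remove [odlrw] add [kptwh] -> 14 lines: uxsi cls zqef kptwh yltkl dqmts gmw uvmxt rpyai xdoo yvk bocuc qomem gqfkb

Answer: uxsi
cls
zqef
kptwh
yltkl
dqmts
gmw
uvmxt
rpyai
xdoo
yvk
bocuc
qomem
gqfkb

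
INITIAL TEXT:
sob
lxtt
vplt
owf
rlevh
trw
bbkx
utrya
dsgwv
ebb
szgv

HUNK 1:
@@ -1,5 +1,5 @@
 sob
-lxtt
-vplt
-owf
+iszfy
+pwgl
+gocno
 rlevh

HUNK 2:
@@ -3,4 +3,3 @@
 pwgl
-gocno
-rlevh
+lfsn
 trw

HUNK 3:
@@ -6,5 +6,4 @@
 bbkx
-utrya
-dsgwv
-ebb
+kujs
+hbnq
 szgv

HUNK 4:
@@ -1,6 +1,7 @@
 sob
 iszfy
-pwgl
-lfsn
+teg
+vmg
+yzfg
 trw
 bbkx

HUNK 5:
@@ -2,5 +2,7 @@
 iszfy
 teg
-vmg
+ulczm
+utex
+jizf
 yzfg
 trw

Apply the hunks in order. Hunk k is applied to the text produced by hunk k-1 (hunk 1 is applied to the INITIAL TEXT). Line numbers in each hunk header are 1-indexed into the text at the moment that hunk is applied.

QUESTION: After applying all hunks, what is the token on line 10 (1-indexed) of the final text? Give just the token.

Hunk 1: at line 1 remove [lxtt,vplt,owf] add [iszfy,pwgl,gocno] -> 11 lines: sob iszfy pwgl gocno rlevh trw bbkx utrya dsgwv ebb szgv
Hunk 2: at line 3 remove [gocno,rlevh] add [lfsn] -> 10 lines: sob iszfy pwgl lfsn trw bbkx utrya dsgwv ebb szgv
Hunk 3: at line 6 remove [utrya,dsgwv,ebb] add [kujs,hbnq] -> 9 lines: sob iszfy pwgl lfsn trw bbkx kujs hbnq szgv
Hunk 4: at line 1 remove [pwgl,lfsn] add [teg,vmg,yzfg] -> 10 lines: sob iszfy teg vmg yzfg trw bbkx kujs hbnq szgv
Hunk 5: at line 2 remove [vmg] add [ulczm,utex,jizf] -> 12 lines: sob iszfy teg ulczm utex jizf yzfg trw bbkx kujs hbnq szgv
Final line 10: kujs

Answer: kujs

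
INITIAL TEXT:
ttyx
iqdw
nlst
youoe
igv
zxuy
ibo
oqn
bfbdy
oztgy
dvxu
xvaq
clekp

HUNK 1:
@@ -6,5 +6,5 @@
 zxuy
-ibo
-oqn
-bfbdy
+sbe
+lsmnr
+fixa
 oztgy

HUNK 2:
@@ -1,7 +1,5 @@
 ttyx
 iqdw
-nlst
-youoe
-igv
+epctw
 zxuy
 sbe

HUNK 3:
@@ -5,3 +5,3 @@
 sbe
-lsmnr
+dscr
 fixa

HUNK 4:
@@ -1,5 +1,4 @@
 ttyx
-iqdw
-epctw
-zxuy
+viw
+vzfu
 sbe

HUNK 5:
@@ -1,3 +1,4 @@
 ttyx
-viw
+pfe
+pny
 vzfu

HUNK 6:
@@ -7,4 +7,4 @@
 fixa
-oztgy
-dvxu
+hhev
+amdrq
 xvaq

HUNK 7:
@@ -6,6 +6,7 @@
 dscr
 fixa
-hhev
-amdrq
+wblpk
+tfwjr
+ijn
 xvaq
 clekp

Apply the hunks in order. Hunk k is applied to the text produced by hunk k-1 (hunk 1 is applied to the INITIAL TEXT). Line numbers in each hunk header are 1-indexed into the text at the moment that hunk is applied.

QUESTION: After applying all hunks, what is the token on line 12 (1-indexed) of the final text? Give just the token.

Hunk 1: at line 6 remove [ibo,oqn,bfbdy] add [sbe,lsmnr,fixa] -> 13 lines: ttyx iqdw nlst youoe igv zxuy sbe lsmnr fixa oztgy dvxu xvaq clekp
Hunk 2: at line 1 remove [nlst,youoe,igv] add [epctw] -> 11 lines: ttyx iqdw epctw zxuy sbe lsmnr fixa oztgy dvxu xvaq clekp
Hunk 3: at line 5 remove [lsmnr] add [dscr] -> 11 lines: ttyx iqdw epctw zxuy sbe dscr fixa oztgy dvxu xvaq clekp
Hunk 4: at line 1 remove [iqdw,epctw,zxuy] add [viw,vzfu] -> 10 lines: ttyx viw vzfu sbe dscr fixa oztgy dvxu xvaq clekp
Hunk 5: at line 1 remove [viw] add [pfe,pny] -> 11 lines: ttyx pfe pny vzfu sbe dscr fixa oztgy dvxu xvaq clekp
Hunk 6: at line 7 remove [oztgy,dvxu] add [hhev,amdrq] -> 11 lines: ttyx pfe pny vzfu sbe dscr fixa hhev amdrq xvaq clekp
Hunk 7: at line 6 remove [hhev,amdrq] add [wblpk,tfwjr,ijn] -> 12 lines: ttyx pfe pny vzfu sbe dscr fixa wblpk tfwjr ijn xvaq clekp
Final line 12: clekp

Answer: clekp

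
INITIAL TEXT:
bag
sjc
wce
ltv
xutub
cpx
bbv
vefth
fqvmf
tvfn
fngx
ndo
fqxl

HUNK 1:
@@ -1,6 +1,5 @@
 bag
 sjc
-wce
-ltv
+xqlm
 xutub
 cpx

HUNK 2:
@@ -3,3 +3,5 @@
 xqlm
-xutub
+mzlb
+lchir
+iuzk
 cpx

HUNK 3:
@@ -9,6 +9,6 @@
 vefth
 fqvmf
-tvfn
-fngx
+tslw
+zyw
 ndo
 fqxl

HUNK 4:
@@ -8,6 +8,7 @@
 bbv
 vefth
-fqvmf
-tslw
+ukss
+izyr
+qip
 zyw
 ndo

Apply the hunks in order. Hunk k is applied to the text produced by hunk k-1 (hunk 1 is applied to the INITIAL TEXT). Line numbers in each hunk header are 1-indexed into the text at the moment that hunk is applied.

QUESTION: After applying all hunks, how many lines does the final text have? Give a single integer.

Hunk 1: at line 1 remove [wce,ltv] add [xqlm] -> 12 lines: bag sjc xqlm xutub cpx bbv vefth fqvmf tvfn fngx ndo fqxl
Hunk 2: at line 3 remove [xutub] add [mzlb,lchir,iuzk] -> 14 lines: bag sjc xqlm mzlb lchir iuzk cpx bbv vefth fqvmf tvfn fngx ndo fqxl
Hunk 3: at line 9 remove [tvfn,fngx] add [tslw,zyw] -> 14 lines: bag sjc xqlm mzlb lchir iuzk cpx bbv vefth fqvmf tslw zyw ndo fqxl
Hunk 4: at line 8 remove [fqvmf,tslw] add [ukss,izyr,qip] -> 15 lines: bag sjc xqlm mzlb lchir iuzk cpx bbv vefth ukss izyr qip zyw ndo fqxl
Final line count: 15

Answer: 15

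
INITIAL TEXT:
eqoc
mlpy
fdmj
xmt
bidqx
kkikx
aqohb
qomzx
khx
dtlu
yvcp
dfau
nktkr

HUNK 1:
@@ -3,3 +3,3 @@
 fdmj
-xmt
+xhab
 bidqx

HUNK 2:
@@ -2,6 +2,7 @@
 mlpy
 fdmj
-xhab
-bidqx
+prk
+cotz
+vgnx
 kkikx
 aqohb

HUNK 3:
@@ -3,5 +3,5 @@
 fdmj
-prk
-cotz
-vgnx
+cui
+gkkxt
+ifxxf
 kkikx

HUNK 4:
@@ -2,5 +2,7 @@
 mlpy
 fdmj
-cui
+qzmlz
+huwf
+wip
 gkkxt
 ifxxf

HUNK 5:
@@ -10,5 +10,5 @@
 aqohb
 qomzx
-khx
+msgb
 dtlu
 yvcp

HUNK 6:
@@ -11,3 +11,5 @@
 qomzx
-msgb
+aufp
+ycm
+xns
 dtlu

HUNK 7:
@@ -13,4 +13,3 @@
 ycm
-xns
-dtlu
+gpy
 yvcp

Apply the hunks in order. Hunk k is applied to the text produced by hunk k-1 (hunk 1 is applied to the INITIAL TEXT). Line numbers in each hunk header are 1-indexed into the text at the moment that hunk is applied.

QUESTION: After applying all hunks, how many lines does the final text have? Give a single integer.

Answer: 17

Derivation:
Hunk 1: at line 3 remove [xmt] add [xhab] -> 13 lines: eqoc mlpy fdmj xhab bidqx kkikx aqohb qomzx khx dtlu yvcp dfau nktkr
Hunk 2: at line 2 remove [xhab,bidqx] add [prk,cotz,vgnx] -> 14 lines: eqoc mlpy fdmj prk cotz vgnx kkikx aqohb qomzx khx dtlu yvcp dfau nktkr
Hunk 3: at line 3 remove [prk,cotz,vgnx] add [cui,gkkxt,ifxxf] -> 14 lines: eqoc mlpy fdmj cui gkkxt ifxxf kkikx aqohb qomzx khx dtlu yvcp dfau nktkr
Hunk 4: at line 2 remove [cui] add [qzmlz,huwf,wip] -> 16 lines: eqoc mlpy fdmj qzmlz huwf wip gkkxt ifxxf kkikx aqohb qomzx khx dtlu yvcp dfau nktkr
Hunk 5: at line 10 remove [khx] add [msgb] -> 16 lines: eqoc mlpy fdmj qzmlz huwf wip gkkxt ifxxf kkikx aqohb qomzx msgb dtlu yvcp dfau nktkr
Hunk 6: at line 11 remove [msgb] add [aufp,ycm,xns] -> 18 lines: eqoc mlpy fdmj qzmlz huwf wip gkkxt ifxxf kkikx aqohb qomzx aufp ycm xns dtlu yvcp dfau nktkr
Hunk 7: at line 13 remove [xns,dtlu] add [gpy] -> 17 lines: eqoc mlpy fdmj qzmlz huwf wip gkkxt ifxxf kkikx aqohb qomzx aufp ycm gpy yvcp dfau nktkr
Final line count: 17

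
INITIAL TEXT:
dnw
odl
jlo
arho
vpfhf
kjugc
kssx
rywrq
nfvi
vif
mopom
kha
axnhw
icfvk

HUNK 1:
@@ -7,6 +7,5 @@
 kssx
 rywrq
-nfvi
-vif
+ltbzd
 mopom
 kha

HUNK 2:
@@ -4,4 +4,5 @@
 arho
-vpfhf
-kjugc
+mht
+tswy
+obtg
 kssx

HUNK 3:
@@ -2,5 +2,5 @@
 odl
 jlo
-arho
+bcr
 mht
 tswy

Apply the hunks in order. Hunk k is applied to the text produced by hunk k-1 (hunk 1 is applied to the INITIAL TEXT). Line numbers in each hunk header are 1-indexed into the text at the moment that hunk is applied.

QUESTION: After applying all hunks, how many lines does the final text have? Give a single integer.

Hunk 1: at line 7 remove [nfvi,vif] add [ltbzd] -> 13 lines: dnw odl jlo arho vpfhf kjugc kssx rywrq ltbzd mopom kha axnhw icfvk
Hunk 2: at line 4 remove [vpfhf,kjugc] add [mht,tswy,obtg] -> 14 lines: dnw odl jlo arho mht tswy obtg kssx rywrq ltbzd mopom kha axnhw icfvk
Hunk 3: at line 2 remove [arho] add [bcr] -> 14 lines: dnw odl jlo bcr mht tswy obtg kssx rywrq ltbzd mopom kha axnhw icfvk
Final line count: 14

Answer: 14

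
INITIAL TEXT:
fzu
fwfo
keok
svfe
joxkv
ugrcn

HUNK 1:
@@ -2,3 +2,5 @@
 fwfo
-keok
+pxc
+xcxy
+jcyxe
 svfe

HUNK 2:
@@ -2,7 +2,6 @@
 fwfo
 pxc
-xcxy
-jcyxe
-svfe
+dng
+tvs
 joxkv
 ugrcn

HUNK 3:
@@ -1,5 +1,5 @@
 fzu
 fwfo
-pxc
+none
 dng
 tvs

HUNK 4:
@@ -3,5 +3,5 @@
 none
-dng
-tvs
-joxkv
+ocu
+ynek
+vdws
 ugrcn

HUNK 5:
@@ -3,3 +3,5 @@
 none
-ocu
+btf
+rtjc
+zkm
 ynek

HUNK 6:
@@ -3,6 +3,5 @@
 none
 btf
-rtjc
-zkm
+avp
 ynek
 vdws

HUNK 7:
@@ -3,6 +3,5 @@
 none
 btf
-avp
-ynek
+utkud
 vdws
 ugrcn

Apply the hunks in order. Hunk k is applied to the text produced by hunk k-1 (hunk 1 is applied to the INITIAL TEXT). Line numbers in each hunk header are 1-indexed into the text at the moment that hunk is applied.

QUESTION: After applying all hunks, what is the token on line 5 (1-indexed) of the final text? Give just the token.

Hunk 1: at line 2 remove [keok] add [pxc,xcxy,jcyxe] -> 8 lines: fzu fwfo pxc xcxy jcyxe svfe joxkv ugrcn
Hunk 2: at line 2 remove [xcxy,jcyxe,svfe] add [dng,tvs] -> 7 lines: fzu fwfo pxc dng tvs joxkv ugrcn
Hunk 3: at line 1 remove [pxc] add [none] -> 7 lines: fzu fwfo none dng tvs joxkv ugrcn
Hunk 4: at line 3 remove [dng,tvs,joxkv] add [ocu,ynek,vdws] -> 7 lines: fzu fwfo none ocu ynek vdws ugrcn
Hunk 5: at line 3 remove [ocu] add [btf,rtjc,zkm] -> 9 lines: fzu fwfo none btf rtjc zkm ynek vdws ugrcn
Hunk 6: at line 3 remove [rtjc,zkm] add [avp] -> 8 lines: fzu fwfo none btf avp ynek vdws ugrcn
Hunk 7: at line 3 remove [avp,ynek] add [utkud] -> 7 lines: fzu fwfo none btf utkud vdws ugrcn
Final line 5: utkud

Answer: utkud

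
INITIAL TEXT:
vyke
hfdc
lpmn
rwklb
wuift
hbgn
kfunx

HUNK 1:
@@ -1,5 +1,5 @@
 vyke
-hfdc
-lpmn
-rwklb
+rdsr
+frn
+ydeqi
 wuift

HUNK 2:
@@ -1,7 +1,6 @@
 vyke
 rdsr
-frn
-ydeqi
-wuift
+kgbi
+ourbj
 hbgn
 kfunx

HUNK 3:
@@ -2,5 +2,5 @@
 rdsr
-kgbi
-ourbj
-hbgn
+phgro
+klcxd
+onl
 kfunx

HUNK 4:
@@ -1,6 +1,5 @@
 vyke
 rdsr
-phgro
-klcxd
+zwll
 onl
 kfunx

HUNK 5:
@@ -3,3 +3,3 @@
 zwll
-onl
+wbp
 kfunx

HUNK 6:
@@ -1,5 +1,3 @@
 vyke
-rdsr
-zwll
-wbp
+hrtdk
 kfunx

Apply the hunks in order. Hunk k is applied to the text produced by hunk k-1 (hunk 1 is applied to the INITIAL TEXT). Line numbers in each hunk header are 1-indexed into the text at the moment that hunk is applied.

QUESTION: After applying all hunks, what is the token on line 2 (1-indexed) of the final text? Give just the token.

Answer: hrtdk

Derivation:
Hunk 1: at line 1 remove [hfdc,lpmn,rwklb] add [rdsr,frn,ydeqi] -> 7 lines: vyke rdsr frn ydeqi wuift hbgn kfunx
Hunk 2: at line 1 remove [frn,ydeqi,wuift] add [kgbi,ourbj] -> 6 lines: vyke rdsr kgbi ourbj hbgn kfunx
Hunk 3: at line 2 remove [kgbi,ourbj,hbgn] add [phgro,klcxd,onl] -> 6 lines: vyke rdsr phgro klcxd onl kfunx
Hunk 4: at line 1 remove [phgro,klcxd] add [zwll] -> 5 lines: vyke rdsr zwll onl kfunx
Hunk 5: at line 3 remove [onl] add [wbp] -> 5 lines: vyke rdsr zwll wbp kfunx
Hunk 6: at line 1 remove [rdsr,zwll,wbp] add [hrtdk] -> 3 lines: vyke hrtdk kfunx
Final line 2: hrtdk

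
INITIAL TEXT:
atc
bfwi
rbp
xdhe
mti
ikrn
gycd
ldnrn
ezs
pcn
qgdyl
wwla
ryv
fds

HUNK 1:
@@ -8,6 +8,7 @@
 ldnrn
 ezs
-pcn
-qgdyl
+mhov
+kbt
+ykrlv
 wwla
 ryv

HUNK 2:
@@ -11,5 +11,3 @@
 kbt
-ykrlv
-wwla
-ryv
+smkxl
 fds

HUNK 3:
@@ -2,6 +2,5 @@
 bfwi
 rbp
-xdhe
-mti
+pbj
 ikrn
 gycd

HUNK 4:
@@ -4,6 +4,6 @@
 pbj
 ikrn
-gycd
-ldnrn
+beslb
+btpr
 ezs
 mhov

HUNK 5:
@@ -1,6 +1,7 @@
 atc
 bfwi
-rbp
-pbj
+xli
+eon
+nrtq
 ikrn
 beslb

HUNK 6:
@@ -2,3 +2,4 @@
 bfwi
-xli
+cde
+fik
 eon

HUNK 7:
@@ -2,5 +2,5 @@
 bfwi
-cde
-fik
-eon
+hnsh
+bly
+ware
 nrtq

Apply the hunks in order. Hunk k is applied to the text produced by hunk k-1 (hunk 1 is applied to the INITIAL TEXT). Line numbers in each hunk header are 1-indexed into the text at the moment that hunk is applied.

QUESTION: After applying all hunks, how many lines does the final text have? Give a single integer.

Answer: 14

Derivation:
Hunk 1: at line 8 remove [pcn,qgdyl] add [mhov,kbt,ykrlv] -> 15 lines: atc bfwi rbp xdhe mti ikrn gycd ldnrn ezs mhov kbt ykrlv wwla ryv fds
Hunk 2: at line 11 remove [ykrlv,wwla,ryv] add [smkxl] -> 13 lines: atc bfwi rbp xdhe mti ikrn gycd ldnrn ezs mhov kbt smkxl fds
Hunk 3: at line 2 remove [xdhe,mti] add [pbj] -> 12 lines: atc bfwi rbp pbj ikrn gycd ldnrn ezs mhov kbt smkxl fds
Hunk 4: at line 4 remove [gycd,ldnrn] add [beslb,btpr] -> 12 lines: atc bfwi rbp pbj ikrn beslb btpr ezs mhov kbt smkxl fds
Hunk 5: at line 1 remove [rbp,pbj] add [xli,eon,nrtq] -> 13 lines: atc bfwi xli eon nrtq ikrn beslb btpr ezs mhov kbt smkxl fds
Hunk 6: at line 2 remove [xli] add [cde,fik] -> 14 lines: atc bfwi cde fik eon nrtq ikrn beslb btpr ezs mhov kbt smkxl fds
Hunk 7: at line 2 remove [cde,fik,eon] add [hnsh,bly,ware] -> 14 lines: atc bfwi hnsh bly ware nrtq ikrn beslb btpr ezs mhov kbt smkxl fds
Final line count: 14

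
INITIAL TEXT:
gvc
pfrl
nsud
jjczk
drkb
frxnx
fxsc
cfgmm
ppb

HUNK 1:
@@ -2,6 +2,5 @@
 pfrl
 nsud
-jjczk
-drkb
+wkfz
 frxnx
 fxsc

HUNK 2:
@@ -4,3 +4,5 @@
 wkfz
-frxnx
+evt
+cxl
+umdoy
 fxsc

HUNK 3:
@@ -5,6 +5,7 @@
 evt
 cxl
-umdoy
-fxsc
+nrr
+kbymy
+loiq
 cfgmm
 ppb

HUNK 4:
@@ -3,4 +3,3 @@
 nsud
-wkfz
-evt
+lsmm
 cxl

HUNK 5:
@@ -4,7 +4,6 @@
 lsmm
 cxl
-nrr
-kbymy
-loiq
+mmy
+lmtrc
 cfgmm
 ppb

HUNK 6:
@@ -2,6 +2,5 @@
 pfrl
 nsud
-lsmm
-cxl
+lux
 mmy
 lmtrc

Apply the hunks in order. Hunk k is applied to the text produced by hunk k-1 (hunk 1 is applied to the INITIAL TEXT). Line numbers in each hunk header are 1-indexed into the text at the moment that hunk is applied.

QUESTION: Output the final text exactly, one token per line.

Hunk 1: at line 2 remove [jjczk,drkb] add [wkfz] -> 8 lines: gvc pfrl nsud wkfz frxnx fxsc cfgmm ppb
Hunk 2: at line 4 remove [frxnx] add [evt,cxl,umdoy] -> 10 lines: gvc pfrl nsud wkfz evt cxl umdoy fxsc cfgmm ppb
Hunk 3: at line 5 remove [umdoy,fxsc] add [nrr,kbymy,loiq] -> 11 lines: gvc pfrl nsud wkfz evt cxl nrr kbymy loiq cfgmm ppb
Hunk 4: at line 3 remove [wkfz,evt] add [lsmm] -> 10 lines: gvc pfrl nsud lsmm cxl nrr kbymy loiq cfgmm ppb
Hunk 5: at line 4 remove [nrr,kbymy,loiq] add [mmy,lmtrc] -> 9 lines: gvc pfrl nsud lsmm cxl mmy lmtrc cfgmm ppb
Hunk 6: at line 2 remove [lsmm,cxl] add [lux] -> 8 lines: gvc pfrl nsud lux mmy lmtrc cfgmm ppb

Answer: gvc
pfrl
nsud
lux
mmy
lmtrc
cfgmm
ppb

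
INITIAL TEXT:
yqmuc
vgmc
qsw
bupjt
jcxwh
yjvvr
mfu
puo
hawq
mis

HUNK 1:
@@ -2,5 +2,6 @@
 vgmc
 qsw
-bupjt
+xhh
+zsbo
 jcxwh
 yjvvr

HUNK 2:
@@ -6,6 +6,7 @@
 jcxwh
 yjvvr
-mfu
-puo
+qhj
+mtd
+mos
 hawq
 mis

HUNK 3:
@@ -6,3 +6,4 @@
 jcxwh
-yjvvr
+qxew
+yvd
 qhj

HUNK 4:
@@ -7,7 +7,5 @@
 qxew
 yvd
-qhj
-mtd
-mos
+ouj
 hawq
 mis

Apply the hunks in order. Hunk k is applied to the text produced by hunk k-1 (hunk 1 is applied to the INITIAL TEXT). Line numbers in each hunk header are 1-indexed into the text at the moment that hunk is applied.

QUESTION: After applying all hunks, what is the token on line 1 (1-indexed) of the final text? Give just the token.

Answer: yqmuc

Derivation:
Hunk 1: at line 2 remove [bupjt] add [xhh,zsbo] -> 11 lines: yqmuc vgmc qsw xhh zsbo jcxwh yjvvr mfu puo hawq mis
Hunk 2: at line 6 remove [mfu,puo] add [qhj,mtd,mos] -> 12 lines: yqmuc vgmc qsw xhh zsbo jcxwh yjvvr qhj mtd mos hawq mis
Hunk 3: at line 6 remove [yjvvr] add [qxew,yvd] -> 13 lines: yqmuc vgmc qsw xhh zsbo jcxwh qxew yvd qhj mtd mos hawq mis
Hunk 4: at line 7 remove [qhj,mtd,mos] add [ouj] -> 11 lines: yqmuc vgmc qsw xhh zsbo jcxwh qxew yvd ouj hawq mis
Final line 1: yqmuc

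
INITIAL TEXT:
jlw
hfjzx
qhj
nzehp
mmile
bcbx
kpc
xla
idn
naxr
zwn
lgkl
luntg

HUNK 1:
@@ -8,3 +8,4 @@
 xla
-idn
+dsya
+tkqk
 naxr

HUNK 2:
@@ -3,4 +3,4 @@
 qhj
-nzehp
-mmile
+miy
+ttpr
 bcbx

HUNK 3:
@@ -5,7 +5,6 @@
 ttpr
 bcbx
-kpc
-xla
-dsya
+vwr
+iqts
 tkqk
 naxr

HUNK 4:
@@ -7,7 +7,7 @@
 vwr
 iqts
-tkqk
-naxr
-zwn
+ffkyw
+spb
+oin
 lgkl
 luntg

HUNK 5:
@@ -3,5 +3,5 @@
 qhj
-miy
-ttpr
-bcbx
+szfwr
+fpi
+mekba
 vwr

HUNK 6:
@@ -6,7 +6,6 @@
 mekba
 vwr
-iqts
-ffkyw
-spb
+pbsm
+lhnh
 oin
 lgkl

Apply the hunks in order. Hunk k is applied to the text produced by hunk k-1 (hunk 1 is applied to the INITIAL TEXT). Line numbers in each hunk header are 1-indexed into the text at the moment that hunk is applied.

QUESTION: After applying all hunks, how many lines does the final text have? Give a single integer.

Answer: 12

Derivation:
Hunk 1: at line 8 remove [idn] add [dsya,tkqk] -> 14 lines: jlw hfjzx qhj nzehp mmile bcbx kpc xla dsya tkqk naxr zwn lgkl luntg
Hunk 2: at line 3 remove [nzehp,mmile] add [miy,ttpr] -> 14 lines: jlw hfjzx qhj miy ttpr bcbx kpc xla dsya tkqk naxr zwn lgkl luntg
Hunk 3: at line 5 remove [kpc,xla,dsya] add [vwr,iqts] -> 13 lines: jlw hfjzx qhj miy ttpr bcbx vwr iqts tkqk naxr zwn lgkl luntg
Hunk 4: at line 7 remove [tkqk,naxr,zwn] add [ffkyw,spb,oin] -> 13 lines: jlw hfjzx qhj miy ttpr bcbx vwr iqts ffkyw spb oin lgkl luntg
Hunk 5: at line 3 remove [miy,ttpr,bcbx] add [szfwr,fpi,mekba] -> 13 lines: jlw hfjzx qhj szfwr fpi mekba vwr iqts ffkyw spb oin lgkl luntg
Hunk 6: at line 6 remove [iqts,ffkyw,spb] add [pbsm,lhnh] -> 12 lines: jlw hfjzx qhj szfwr fpi mekba vwr pbsm lhnh oin lgkl luntg
Final line count: 12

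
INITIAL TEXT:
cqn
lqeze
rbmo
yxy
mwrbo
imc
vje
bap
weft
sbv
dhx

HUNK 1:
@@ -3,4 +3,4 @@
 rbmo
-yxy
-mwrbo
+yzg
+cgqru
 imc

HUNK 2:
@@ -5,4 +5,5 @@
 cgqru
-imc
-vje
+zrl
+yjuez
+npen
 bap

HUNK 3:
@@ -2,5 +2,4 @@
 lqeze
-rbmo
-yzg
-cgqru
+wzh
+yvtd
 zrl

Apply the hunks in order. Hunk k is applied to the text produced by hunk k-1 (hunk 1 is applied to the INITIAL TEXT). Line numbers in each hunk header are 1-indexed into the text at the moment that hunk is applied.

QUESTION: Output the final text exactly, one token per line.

Hunk 1: at line 3 remove [yxy,mwrbo] add [yzg,cgqru] -> 11 lines: cqn lqeze rbmo yzg cgqru imc vje bap weft sbv dhx
Hunk 2: at line 5 remove [imc,vje] add [zrl,yjuez,npen] -> 12 lines: cqn lqeze rbmo yzg cgqru zrl yjuez npen bap weft sbv dhx
Hunk 3: at line 2 remove [rbmo,yzg,cgqru] add [wzh,yvtd] -> 11 lines: cqn lqeze wzh yvtd zrl yjuez npen bap weft sbv dhx

Answer: cqn
lqeze
wzh
yvtd
zrl
yjuez
npen
bap
weft
sbv
dhx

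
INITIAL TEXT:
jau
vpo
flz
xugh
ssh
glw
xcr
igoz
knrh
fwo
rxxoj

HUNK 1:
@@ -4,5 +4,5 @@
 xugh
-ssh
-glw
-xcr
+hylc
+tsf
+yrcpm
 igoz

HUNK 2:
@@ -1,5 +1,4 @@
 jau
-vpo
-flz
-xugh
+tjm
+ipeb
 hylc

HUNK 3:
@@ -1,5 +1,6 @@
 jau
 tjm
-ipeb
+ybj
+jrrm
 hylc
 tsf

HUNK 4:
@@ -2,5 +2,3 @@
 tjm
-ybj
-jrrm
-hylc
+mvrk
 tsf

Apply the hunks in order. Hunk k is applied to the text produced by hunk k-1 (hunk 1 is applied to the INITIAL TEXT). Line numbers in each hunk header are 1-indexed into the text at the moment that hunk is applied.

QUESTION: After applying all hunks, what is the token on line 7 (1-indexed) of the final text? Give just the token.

Answer: knrh

Derivation:
Hunk 1: at line 4 remove [ssh,glw,xcr] add [hylc,tsf,yrcpm] -> 11 lines: jau vpo flz xugh hylc tsf yrcpm igoz knrh fwo rxxoj
Hunk 2: at line 1 remove [vpo,flz,xugh] add [tjm,ipeb] -> 10 lines: jau tjm ipeb hylc tsf yrcpm igoz knrh fwo rxxoj
Hunk 3: at line 1 remove [ipeb] add [ybj,jrrm] -> 11 lines: jau tjm ybj jrrm hylc tsf yrcpm igoz knrh fwo rxxoj
Hunk 4: at line 2 remove [ybj,jrrm,hylc] add [mvrk] -> 9 lines: jau tjm mvrk tsf yrcpm igoz knrh fwo rxxoj
Final line 7: knrh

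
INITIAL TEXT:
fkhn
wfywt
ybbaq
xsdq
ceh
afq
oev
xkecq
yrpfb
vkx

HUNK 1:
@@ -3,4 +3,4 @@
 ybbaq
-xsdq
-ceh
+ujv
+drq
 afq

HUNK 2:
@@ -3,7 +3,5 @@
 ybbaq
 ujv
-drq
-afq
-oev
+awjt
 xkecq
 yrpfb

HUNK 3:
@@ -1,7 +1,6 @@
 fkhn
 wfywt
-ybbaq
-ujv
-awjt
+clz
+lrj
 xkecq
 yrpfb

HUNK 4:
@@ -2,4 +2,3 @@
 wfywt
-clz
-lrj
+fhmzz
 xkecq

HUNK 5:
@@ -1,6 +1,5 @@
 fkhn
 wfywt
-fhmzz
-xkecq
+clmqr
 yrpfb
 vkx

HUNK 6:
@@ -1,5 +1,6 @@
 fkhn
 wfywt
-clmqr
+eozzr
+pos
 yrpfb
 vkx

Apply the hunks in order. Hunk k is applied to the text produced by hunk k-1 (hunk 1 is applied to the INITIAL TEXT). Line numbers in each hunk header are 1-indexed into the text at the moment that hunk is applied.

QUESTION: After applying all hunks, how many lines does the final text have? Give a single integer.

Answer: 6

Derivation:
Hunk 1: at line 3 remove [xsdq,ceh] add [ujv,drq] -> 10 lines: fkhn wfywt ybbaq ujv drq afq oev xkecq yrpfb vkx
Hunk 2: at line 3 remove [drq,afq,oev] add [awjt] -> 8 lines: fkhn wfywt ybbaq ujv awjt xkecq yrpfb vkx
Hunk 3: at line 1 remove [ybbaq,ujv,awjt] add [clz,lrj] -> 7 lines: fkhn wfywt clz lrj xkecq yrpfb vkx
Hunk 4: at line 2 remove [clz,lrj] add [fhmzz] -> 6 lines: fkhn wfywt fhmzz xkecq yrpfb vkx
Hunk 5: at line 1 remove [fhmzz,xkecq] add [clmqr] -> 5 lines: fkhn wfywt clmqr yrpfb vkx
Hunk 6: at line 1 remove [clmqr] add [eozzr,pos] -> 6 lines: fkhn wfywt eozzr pos yrpfb vkx
Final line count: 6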